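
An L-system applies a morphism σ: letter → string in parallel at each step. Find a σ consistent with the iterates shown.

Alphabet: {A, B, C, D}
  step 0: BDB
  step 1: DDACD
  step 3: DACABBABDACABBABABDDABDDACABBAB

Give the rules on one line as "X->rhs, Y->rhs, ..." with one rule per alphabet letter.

  step 0 ⇒ step 1: BDB ⇒ D·DAC·D
    B ↦ D
    D ↦ DAC
    A ↦ AB  (constrained at step 1)
    C ↦ BAB  (constrained at step 1)

A->AB, B->D, C->BAB, D->DAC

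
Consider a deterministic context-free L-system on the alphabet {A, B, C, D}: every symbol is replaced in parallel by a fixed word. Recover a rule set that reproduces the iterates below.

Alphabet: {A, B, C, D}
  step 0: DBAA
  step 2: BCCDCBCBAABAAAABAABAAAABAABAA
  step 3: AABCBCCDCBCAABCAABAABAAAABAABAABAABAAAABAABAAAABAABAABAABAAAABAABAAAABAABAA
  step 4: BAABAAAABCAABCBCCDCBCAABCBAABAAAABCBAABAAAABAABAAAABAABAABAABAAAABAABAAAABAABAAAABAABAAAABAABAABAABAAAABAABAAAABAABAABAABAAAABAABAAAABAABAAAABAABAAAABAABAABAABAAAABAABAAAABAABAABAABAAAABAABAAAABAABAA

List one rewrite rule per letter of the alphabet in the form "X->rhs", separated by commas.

  step 3 ⇒ step 4: AABCBCCDCBCAABCAABAABAAAABAABAABAABAAAABAABAAAABAABAABAABAAAABAABAAAABAABAA ⇒ BAA·BAA·AA·BC·AA·BC·BC·CDC·BC·AA·BC·BAA·BAA·AA·BC·BAA·BAA·AA·BAA·BAA·AA·BAA·BAA·BAA·BAA·AA·BAA·BAA·AA·BAA·BAA·AA·BAA·BAA·AA·BAA·BAA·BAA·BAA·AA·BAA·BAA·AA·BAA·BAA·BAA·BAA·AA·BAA·BAA·AA·BAA·BAA·AA·BAA·BAA·AA·BAA·BAA·BAA·BAA·AA·BAA·BAA·AA·BAA·BAA·BAA·BAA·AA·BAA·BAA·AA·BAA·BAA
    A ↦ BAA
    B ↦ AA
    C ↦ BC
    D ↦ CDC

A->BAA, B->AA, C->BC, D->CDC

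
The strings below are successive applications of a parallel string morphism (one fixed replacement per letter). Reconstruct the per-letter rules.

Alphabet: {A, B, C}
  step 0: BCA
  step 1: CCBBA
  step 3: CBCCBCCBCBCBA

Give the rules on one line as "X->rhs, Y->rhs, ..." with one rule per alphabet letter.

A->BA, B->C, C->CB

  step 0 ⇒ step 1: BCA ⇒ C·CB·BA
    A ↦ BA
    B ↦ C
    C ↦ CB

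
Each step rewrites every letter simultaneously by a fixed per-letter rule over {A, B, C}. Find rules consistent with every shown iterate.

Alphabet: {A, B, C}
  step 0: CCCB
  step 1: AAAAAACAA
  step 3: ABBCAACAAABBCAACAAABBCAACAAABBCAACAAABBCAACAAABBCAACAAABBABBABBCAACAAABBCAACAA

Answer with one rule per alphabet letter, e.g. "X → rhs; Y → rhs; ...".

  step 0 ⇒ step 1: CCCB ⇒ AA·AA·AA·CAA
    B ↦ CAA
    C ↦ AA
    A ↦ ABB  (constrained at step 1)

A->ABB, B->CAA, C->AA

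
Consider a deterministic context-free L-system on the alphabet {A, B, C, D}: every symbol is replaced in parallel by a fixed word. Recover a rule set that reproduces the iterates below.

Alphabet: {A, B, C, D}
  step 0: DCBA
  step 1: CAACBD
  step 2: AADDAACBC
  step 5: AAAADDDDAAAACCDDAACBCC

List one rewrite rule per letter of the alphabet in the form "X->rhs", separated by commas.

  step 1 ⇒ step 2: CAACBD ⇒ AA·D·D·AA·CB·C
    A ↦ D
    B ↦ CB
    C ↦ AA
    D ↦ C

A->D, B->CB, C->AA, D->C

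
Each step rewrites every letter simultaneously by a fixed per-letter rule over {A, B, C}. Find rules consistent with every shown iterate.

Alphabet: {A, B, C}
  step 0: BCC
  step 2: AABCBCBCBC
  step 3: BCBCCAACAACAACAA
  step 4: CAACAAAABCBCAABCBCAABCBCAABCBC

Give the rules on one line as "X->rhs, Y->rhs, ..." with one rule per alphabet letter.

  step 3 ⇒ step 4: BCBCCAACAACAACAA ⇒ C·AA·C·AA·AA·BC·BC·AA·BC·BC·AA·BC·BC·AA·BC·BC
    A ↦ BC
    B ↦ C
    C ↦ AA

A->BC, B->C, C->AA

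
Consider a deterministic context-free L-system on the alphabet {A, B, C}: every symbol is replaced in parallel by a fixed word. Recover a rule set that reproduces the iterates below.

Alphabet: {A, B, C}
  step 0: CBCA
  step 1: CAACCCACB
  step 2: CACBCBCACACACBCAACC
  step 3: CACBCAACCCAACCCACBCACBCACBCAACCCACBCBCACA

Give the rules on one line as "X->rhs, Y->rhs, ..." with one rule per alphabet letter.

A->CB, B->ACC, C->CA

  step 2 ⇒ step 3: CACBCBCACACACBCAACC ⇒ CA·CB·CA·ACC·CA·ACC·CA·CB·CA·CB·CA·CB·CA·ACC·CA·CB·CB·CA·CA
    A ↦ CB
    B ↦ ACC
    C ↦ CA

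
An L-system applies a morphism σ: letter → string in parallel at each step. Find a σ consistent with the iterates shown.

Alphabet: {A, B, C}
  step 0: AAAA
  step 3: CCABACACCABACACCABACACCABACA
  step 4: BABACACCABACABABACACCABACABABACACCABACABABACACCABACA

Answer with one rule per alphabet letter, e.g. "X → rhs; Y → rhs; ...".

A->CA, B->C, C->BA

  step 3 ⇒ step 4: CCABACACCABACACCABACACCABACA ⇒ BA·BA·CA·C·CA·BA·CA·BA·BA·CA·C·CA·BA·CA·BA·BA·CA·C·CA·BA·CA·BA·BA·CA·C·CA·BA·CA
    A ↦ CA
    B ↦ C
    C ↦ BA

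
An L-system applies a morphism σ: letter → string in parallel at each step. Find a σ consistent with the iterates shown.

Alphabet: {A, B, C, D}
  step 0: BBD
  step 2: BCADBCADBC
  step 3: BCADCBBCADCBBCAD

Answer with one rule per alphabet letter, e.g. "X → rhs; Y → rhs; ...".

A->C, B->BC, C->AD, D->B

  step 2 ⇒ step 3: BCADBCADBC ⇒ BC·AD·C·B·BC·AD·C·B·BC·AD
    A ↦ C
    B ↦ BC
    C ↦ AD
    D ↦ B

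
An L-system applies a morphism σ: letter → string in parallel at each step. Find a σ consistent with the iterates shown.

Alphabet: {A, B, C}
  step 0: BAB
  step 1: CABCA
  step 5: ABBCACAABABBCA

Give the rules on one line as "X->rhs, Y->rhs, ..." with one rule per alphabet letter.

A->B, B->CA, C->A

  step 0 ⇒ step 1: BAB ⇒ CA·B·CA
    A ↦ B
    B ↦ CA
    C ↦ A  (constrained at step 1)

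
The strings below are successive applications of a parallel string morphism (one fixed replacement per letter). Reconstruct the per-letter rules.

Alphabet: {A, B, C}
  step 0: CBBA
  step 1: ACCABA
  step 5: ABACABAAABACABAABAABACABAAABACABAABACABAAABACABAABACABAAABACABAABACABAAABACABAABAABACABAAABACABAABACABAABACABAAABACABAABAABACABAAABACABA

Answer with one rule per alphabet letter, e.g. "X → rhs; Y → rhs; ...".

  step 0 ⇒ step 1: CBBA ⇒ A·C·C·ABA
    A ↦ ABA
    B ↦ C
    C ↦ A

A->ABA, B->C, C->A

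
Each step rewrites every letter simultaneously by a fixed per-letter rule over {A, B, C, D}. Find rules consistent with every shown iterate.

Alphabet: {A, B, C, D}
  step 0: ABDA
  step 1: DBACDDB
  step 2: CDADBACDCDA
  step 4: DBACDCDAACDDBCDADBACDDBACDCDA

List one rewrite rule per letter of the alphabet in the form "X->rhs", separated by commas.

  step 1 ⇒ step 2: DBACDDB ⇒ CD·A·DB·A·CD·CD·A
    A ↦ DB
    B ↦ A
    C ↦ A
    D ↦ CD

A->DB, B->A, C->A, D->CD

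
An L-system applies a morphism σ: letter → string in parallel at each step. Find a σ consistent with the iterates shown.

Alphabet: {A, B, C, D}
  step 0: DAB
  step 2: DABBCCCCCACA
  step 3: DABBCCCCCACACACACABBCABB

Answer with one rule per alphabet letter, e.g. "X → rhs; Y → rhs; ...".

A->BB, B->CC, C->CA, D->DA

  step 2 ⇒ step 3: DABBCCCCCACA ⇒ DA·BB·CC·CC·CA·CA·CA·CA·CA·BB·CA·BB
    A ↦ BB
    B ↦ CC
    C ↦ CA
    D ↦ DA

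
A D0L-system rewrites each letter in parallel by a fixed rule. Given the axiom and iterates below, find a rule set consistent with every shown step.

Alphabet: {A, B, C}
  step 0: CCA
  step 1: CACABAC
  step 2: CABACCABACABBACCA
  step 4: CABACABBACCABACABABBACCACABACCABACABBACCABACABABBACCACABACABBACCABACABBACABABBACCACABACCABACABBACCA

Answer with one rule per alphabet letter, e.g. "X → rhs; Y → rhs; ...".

  step 1 ⇒ step 2: CACABAC ⇒ CA·BAC·CA·BAC·AB·BAC·CA
    A ↦ BAC
    B ↦ AB
    C ↦ CA

A->BAC, B->AB, C->CA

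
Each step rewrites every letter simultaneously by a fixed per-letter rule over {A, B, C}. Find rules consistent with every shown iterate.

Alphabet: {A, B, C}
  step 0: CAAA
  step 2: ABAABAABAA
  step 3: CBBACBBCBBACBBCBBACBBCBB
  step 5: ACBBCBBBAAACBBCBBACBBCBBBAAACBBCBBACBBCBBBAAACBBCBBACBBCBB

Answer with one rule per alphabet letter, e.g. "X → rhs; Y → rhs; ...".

  step 2 ⇒ step 3: ABAABAABAA ⇒ CBB·A·CBB·CBB·A·CBB·CBB·A·CBB·CBB
    A ↦ CBB
    B ↦ A
    C ↦ B  (constrained at step 0)

A->CBB, B->A, C->B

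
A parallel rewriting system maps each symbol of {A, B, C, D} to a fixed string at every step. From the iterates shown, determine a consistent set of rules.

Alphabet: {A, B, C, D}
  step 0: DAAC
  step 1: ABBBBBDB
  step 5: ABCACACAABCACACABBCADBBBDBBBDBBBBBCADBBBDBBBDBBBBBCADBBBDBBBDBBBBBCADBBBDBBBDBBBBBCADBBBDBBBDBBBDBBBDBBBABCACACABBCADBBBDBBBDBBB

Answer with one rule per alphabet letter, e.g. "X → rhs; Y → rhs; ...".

A->BB, B->CA, C->DB, D->AB

  step 0 ⇒ step 1: DAAC ⇒ AB·BB·BB·DB
    A ↦ BB
    C ↦ DB
    D ↦ AB
    B ↦ CA  (constrained at step 1)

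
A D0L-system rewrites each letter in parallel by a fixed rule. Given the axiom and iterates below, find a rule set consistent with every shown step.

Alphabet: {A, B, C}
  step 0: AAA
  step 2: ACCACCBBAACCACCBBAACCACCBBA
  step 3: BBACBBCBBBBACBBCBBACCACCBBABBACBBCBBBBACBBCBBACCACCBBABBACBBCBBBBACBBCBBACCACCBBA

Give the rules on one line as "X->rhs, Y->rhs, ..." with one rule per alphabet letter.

A->BBA, B->ACC, C->CBB

  step 2 ⇒ step 3: ACCACCBBAACCACCBBAACCACCBBA ⇒ BBA·CBB·CBB·BBA·CBB·CBB·ACC·ACC·BBA·BBA·CBB·CBB·BBA·CBB·CBB·ACC·ACC·BBA·BBA·CBB·CBB·BBA·CBB·CBB·ACC·ACC·BBA
    A ↦ BBA
    B ↦ ACC
    C ↦ CBB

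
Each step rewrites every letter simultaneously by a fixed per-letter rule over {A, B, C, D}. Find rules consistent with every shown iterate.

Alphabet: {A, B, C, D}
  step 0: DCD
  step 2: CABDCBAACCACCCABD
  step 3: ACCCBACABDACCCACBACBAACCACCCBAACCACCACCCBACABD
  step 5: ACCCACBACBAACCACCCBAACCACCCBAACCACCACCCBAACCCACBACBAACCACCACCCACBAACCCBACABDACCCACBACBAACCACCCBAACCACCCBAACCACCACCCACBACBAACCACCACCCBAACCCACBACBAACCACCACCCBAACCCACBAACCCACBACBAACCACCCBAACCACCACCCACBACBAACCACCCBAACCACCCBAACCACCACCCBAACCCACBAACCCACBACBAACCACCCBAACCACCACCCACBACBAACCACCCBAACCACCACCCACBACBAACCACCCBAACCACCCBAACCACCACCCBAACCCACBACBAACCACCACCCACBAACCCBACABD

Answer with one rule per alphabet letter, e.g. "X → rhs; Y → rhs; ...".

  step 2 ⇒ step 3: CABDCBAACCACCCABD ⇒ ACC·CBA·CA·BD·ACC·CA·CBA·CBA·ACC·ACC·CBA·ACC·ACC·ACC·CBA·CA·BD
    A ↦ CBA
    B ↦ CA
    C ↦ ACC
    D ↦ BD

A->CBA, B->CA, C->ACC, D->BD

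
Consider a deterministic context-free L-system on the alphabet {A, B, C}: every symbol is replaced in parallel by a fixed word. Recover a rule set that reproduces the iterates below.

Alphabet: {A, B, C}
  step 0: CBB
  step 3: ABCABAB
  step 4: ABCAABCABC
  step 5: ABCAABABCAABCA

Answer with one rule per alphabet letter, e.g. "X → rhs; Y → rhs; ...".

A->AB, B->C, C->A

  step 4 ⇒ step 5: ABCAABCABC ⇒ AB·C·A·AB·AB·C·A·AB·C·A
    A ↦ AB
    B ↦ C
    C ↦ A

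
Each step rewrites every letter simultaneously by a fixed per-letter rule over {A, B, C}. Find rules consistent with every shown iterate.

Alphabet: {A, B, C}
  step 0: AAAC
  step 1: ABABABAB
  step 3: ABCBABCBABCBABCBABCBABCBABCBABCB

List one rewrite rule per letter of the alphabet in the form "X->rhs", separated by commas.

  step 0 ⇒ step 1: AAAC ⇒ AB·AB·AB·AB
    A ↦ AB
    C ↦ AB
    B ↦ CB  (constrained at step 1)

A->AB, B->CB, C->AB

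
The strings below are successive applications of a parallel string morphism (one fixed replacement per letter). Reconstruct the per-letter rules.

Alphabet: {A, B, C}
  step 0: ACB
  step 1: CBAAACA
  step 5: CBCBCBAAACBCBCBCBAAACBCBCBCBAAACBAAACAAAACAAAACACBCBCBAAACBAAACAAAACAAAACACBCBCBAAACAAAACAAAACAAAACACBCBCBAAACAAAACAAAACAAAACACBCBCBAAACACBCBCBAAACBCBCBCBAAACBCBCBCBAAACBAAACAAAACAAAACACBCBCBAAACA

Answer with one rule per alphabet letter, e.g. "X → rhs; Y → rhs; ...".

A->CB, B->CA, C->AAA

  step 0 ⇒ step 1: ACB ⇒ CB·AAA·CA
    A ↦ CB
    B ↦ CA
    C ↦ AAA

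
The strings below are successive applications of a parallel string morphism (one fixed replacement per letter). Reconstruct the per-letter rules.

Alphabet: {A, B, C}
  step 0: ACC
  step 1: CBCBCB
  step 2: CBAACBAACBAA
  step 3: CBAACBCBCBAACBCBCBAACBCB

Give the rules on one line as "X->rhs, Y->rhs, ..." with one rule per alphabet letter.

  step 2 ⇒ step 3: CBAACBAACBAA ⇒ CB·AA·CB·CB·CB·AA·CB·CB·CB·AA·CB·CB
    A ↦ CB
    B ↦ AA
    C ↦ CB

A->CB, B->AA, C->CB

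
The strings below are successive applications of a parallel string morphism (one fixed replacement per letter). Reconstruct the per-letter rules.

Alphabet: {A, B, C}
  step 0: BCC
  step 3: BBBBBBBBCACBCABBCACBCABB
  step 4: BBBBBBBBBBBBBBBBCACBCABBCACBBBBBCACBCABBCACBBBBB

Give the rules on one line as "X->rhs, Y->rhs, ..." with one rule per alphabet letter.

  step 3 ⇒ step 4: BBBBBBBBCACBCABBCACBCABB ⇒ BB·BB·BB·BB·BB·BB·BB·BB·CA·CB·CA·BB·CA·CB·BB·BB·CA·CB·CA·BB·CA·CB·BB·BB
    A ↦ CB
    B ↦ BB
    C ↦ CA

A->CB, B->BB, C->CA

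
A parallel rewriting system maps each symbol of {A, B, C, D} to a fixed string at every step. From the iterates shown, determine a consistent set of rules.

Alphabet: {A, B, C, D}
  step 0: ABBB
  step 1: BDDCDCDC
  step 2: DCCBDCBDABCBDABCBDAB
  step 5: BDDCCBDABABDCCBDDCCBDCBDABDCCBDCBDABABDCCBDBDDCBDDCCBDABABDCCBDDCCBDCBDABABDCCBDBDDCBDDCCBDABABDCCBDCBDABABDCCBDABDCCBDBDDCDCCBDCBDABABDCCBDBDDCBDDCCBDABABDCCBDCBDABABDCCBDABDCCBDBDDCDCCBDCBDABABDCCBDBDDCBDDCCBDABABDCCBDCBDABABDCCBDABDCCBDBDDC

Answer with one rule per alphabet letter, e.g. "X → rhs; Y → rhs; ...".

A->BD, B->DC, C->AB, D->CBD

  step 1 ⇒ step 2: BDDCDCDC ⇒ DC·CBD·CBD·AB·CBD·AB·CBD·AB
    B ↦ DC
    C ↦ AB
    D ↦ CBD
  step 0 ⇒ step 1: ABBB ⇒ BD·DC·DC·DC
    A ↦ BD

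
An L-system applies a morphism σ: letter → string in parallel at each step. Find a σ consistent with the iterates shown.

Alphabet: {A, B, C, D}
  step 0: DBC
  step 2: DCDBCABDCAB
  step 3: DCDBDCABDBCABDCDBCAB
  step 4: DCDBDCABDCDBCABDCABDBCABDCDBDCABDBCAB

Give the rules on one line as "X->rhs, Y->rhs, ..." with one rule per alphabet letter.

  step 3 ⇒ step 4: DCDBDCABDBCABDCDBCAB ⇒ DC·DB·DC·AB·DC·DB·C·AB·DC·AB·DB·C·AB·DC·DB·DC·AB·DB·C·AB
    A ↦ C
    B ↦ AB
    C ↦ DB
    D ↦ DC

A->C, B->AB, C->DB, D->DC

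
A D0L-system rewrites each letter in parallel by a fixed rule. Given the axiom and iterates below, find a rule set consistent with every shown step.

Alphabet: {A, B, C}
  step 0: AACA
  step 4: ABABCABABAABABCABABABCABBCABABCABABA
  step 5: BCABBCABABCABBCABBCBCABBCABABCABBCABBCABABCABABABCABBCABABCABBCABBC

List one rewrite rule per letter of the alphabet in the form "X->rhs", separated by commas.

  step 4 ⇒ step 5: ABABCABABAABABCABABABCABBCABABCABABA ⇒ BC·AB·BC·AB·A·BC·AB·BC·AB·BC·BC·AB·BC·AB·A·BC·AB·BC·AB·BC·AB·A·BC·AB·AB·A·BC·AB·BC·AB·A·BC·AB·BC·AB·BC
    A ↦ BC
    B ↦ AB
    C ↦ A

A->BC, B->AB, C->A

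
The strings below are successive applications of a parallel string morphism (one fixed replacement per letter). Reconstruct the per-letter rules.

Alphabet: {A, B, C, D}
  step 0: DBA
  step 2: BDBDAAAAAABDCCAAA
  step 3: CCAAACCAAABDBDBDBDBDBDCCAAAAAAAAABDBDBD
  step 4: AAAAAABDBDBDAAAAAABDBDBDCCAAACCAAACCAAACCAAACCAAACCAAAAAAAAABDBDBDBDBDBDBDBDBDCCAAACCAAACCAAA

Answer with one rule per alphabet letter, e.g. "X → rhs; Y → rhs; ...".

A->BD, B->CCA, C->AAA, D->AA

  step 3 ⇒ step 4: CCAAACCAAABDBDBDBDBDBDCCAAAAAAAAABDBDBD ⇒ AAA·AAA·BD·BD·BD·AAA·AAA·BD·BD·BD·CCA·AA·CCA·AA·CCA·AA·CCA·AA·CCA·AA·CCA·AA·AAA·AAA·BD·BD·BD·BD·BD·BD·BD·BD·BD·CCA·AA·CCA·AA·CCA·AA
    A ↦ BD
    B ↦ CCA
    C ↦ AAA
    D ↦ AA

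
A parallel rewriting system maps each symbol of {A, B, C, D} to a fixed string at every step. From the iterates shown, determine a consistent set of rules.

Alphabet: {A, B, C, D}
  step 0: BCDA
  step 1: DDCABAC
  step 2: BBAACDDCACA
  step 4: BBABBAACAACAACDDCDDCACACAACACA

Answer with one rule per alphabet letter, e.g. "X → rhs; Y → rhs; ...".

  step 1 ⇒ step 2: DDCABAC ⇒ B·B·A·AC·DDC·AC·A
    A ↦ AC
    B ↦ DDC
    C ↦ A
    D ↦ B

A->AC, B->DDC, C->A, D->B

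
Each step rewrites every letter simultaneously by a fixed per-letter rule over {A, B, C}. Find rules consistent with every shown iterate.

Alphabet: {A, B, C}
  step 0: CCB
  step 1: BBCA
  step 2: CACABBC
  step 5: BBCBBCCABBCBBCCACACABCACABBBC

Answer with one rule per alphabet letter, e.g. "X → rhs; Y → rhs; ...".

  step 1 ⇒ step 2: BBCA ⇒ CA·CA·B·BC
    A ↦ BC
    B ↦ CA
    C ↦ B

A->BC, B->CA, C->B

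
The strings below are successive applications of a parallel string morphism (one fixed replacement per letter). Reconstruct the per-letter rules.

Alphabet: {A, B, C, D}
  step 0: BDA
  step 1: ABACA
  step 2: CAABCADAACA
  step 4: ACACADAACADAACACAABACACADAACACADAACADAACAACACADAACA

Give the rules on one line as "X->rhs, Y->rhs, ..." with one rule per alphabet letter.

A->CA, B->AB, C->DAA, D->A

  step 1 ⇒ step 2: ABACA ⇒ CA·AB·CA·DAA·CA
    A ↦ CA
    B ↦ AB
    C ↦ DAA
  step 0 ⇒ step 1: BDA ⇒ AB·A·CA
    D ↦ A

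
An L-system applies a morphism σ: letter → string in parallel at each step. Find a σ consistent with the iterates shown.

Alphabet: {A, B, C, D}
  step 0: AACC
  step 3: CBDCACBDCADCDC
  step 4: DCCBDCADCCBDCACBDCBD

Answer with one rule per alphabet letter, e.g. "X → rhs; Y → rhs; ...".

  step 3 ⇒ step 4: CBDCACBDCADCDC ⇒ D·C·CB·D·CA·D·C·CB·D·CA·CB·D·CB·D
    A ↦ CA
    B ↦ C
    C ↦ D
    D ↦ CB

A->CA, B->C, C->D, D->CB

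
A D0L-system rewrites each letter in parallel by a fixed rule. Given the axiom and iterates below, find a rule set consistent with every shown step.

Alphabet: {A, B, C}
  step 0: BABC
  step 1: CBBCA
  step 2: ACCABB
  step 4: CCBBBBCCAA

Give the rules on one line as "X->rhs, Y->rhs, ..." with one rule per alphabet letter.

  step 1 ⇒ step 2: CBBCA ⇒ A·C·C·A·BB
    A ↦ BB
    B ↦ C
    C ↦ A

A->BB, B->C, C->A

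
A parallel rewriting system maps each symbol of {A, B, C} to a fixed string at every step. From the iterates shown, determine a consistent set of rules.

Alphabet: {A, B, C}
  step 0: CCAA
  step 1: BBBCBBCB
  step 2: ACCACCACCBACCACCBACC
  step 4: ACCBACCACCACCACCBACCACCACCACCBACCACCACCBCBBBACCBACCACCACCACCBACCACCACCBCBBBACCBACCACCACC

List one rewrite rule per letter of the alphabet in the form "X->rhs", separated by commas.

A->BCB, B->ACC, C->B

  step 1 ⇒ step 2: BBBCBBCB ⇒ ACC·ACC·ACC·B·ACC·ACC·B·ACC
    B ↦ ACC
    C ↦ B
  step 0 ⇒ step 1: CCAA ⇒ B·B·BCB·BCB
    A ↦ BCB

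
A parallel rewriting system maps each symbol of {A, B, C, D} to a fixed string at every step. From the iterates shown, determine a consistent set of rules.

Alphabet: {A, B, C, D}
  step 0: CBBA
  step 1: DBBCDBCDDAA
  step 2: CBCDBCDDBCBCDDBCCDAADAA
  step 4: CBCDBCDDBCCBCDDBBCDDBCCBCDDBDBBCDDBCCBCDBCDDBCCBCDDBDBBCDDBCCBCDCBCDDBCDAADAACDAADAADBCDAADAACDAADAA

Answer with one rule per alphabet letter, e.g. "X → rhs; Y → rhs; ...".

  step 1 ⇒ step 2: DBBCDBCDDAA ⇒ C·BCD·BCD·DB·C·BCD·DB·C·C·DAA·DAA
    A ↦ DAA
    B ↦ BCD
    C ↦ DB
    D ↦ C

A->DAA, B->BCD, C->DB, D->C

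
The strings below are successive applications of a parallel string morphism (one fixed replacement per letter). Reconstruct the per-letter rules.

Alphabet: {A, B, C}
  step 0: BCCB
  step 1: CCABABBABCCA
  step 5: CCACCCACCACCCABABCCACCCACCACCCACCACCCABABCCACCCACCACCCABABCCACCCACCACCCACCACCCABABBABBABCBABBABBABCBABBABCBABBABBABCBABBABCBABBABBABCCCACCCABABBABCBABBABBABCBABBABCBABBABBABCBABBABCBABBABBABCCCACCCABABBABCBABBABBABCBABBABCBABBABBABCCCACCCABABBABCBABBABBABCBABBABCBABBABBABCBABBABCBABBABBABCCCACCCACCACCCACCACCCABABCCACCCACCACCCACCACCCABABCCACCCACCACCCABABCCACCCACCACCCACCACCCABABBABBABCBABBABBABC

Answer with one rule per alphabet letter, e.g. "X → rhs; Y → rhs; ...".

A->C, B->CCA, C->BAB

  step 0 ⇒ step 1: BCCB ⇒ CCA·BAB·BAB·CCA
    B ↦ CCA
    C ↦ BAB
    A ↦ C  (constrained at step 1)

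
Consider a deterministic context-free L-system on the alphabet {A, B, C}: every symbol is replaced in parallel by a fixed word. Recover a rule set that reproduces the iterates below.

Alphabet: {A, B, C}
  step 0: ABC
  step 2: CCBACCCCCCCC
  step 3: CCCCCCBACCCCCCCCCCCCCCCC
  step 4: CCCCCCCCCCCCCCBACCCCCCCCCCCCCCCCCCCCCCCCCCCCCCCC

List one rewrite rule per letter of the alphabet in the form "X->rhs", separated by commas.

  step 3 ⇒ step 4: CCCCCCBACCCCCCCCCCCCCCCC ⇒ CC·CC·CC·CC·CC·CC·CC·BA·CC·CC·CC·CC·CC·CC·CC·CC·CC·CC·CC·CC·CC·CC·CC·CC
    A ↦ BA
    B ↦ CC
    C ↦ CC

A->BA, B->CC, C->CC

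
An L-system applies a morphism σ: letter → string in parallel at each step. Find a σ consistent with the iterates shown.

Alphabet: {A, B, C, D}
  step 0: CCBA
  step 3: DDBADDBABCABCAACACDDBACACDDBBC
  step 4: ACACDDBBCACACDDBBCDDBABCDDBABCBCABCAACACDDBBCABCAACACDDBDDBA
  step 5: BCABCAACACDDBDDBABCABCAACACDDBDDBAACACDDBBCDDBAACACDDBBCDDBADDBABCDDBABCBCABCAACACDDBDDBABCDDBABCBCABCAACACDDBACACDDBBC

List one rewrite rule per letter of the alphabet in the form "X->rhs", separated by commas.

  step 4 ⇒ step 5: ACACDDBBCACACDDBBCDDBABCDDBABCBCABCAACACDDBBCABCAACACDDBDDBA ⇒ BC·A·BC·A·AC·AC·DDB·DDB·A·BC·A·BC·A·AC·AC·DDB·DDB·A·AC·AC·DDB·BC·DDB·A·AC·AC·DDB·BC·DDB·A·DDB·A·BC·DDB·A·BC·BC·A·BC·A·AC·AC·DDB·DDB·A·BC·DDB·A·BC·BC·A·BC·A·AC·AC·DDB·AC·AC·DDB·BC
    A ↦ BC
    B ↦ DDB
    C ↦ A
    D ↦ AC

A->BC, B->DDB, C->A, D->AC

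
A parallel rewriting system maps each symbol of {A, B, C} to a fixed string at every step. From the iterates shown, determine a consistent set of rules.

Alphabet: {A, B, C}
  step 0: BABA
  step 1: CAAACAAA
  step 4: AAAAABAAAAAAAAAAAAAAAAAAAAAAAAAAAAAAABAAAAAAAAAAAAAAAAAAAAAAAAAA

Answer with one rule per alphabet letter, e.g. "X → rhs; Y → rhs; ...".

  step 0 ⇒ step 1: BABA ⇒ CA·AA·CA·AA
    A ↦ AA
    B ↦ CA
    C ↦ AB  (constrained at step 1)

A->AA, B->CA, C->AB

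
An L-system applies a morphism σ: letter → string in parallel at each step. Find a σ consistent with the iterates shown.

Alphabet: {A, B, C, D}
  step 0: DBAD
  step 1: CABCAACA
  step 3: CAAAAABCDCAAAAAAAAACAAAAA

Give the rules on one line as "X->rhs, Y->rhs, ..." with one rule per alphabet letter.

A->AA, B->BC, C->D, D->CA

  step 0 ⇒ step 1: DBAD ⇒ CA·BC·AA·CA
    A ↦ AA
    B ↦ BC
    D ↦ CA
    C ↦ D  (constrained at step 1)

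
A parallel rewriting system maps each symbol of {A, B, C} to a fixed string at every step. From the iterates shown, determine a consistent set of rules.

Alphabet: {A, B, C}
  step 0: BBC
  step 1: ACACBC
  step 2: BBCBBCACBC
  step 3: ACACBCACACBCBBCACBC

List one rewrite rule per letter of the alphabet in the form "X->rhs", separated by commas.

A->B, B->AC, C->BC

  step 2 ⇒ step 3: BBCBBCACBC ⇒ AC·AC·BC·AC·AC·BC·B·BC·AC·BC
    A ↦ B
    B ↦ AC
    C ↦ BC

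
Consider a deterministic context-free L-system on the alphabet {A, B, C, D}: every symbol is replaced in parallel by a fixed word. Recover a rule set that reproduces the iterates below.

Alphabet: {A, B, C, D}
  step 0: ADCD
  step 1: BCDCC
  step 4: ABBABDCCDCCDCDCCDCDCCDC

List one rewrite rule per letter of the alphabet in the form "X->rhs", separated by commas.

A->B, B->AB, C->DC, D->C

  step 0 ⇒ step 1: ADCD ⇒ B·C·DC·C
    A ↦ B
    C ↦ DC
    D ↦ C
    B ↦ AB  (constrained at step 1)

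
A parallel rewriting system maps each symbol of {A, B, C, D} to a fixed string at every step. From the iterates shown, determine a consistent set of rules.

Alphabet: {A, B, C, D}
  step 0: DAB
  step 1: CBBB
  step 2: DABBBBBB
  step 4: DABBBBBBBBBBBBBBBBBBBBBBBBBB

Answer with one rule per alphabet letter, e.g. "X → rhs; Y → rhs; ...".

  step 1 ⇒ step 2: CBBB ⇒ DA·BB·BB·BB
    B ↦ BB
    C ↦ DA
  step 0 ⇒ step 1: DAB ⇒ C·B·BB
    A ↦ B
  step 0 ⇒ step 1: DAB ⇒ C·B·BB
    D ↦ C

A->B, B->BB, C->DA, D->C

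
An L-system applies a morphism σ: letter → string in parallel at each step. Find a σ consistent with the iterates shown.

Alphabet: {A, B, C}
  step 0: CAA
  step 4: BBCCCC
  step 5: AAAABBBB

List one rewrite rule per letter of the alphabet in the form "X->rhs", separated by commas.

  step 4 ⇒ step 5: BBCCCC ⇒ AA·AA·B·B·B·B
    B ↦ AA
    C ↦ B
    A ↦ C  (constrained at step 0)

A->C, B->AA, C->B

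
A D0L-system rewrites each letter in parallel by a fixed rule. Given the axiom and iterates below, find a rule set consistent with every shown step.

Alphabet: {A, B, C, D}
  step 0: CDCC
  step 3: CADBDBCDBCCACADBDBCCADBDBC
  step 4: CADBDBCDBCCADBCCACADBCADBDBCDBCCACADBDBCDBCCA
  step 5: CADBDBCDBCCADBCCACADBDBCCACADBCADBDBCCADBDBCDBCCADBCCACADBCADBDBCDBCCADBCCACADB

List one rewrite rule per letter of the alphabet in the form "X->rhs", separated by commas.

  step 4 ⇒ step 5: CADBDBCDBCCADBCCACADBCADBDBCDBCCACADBDBCDBCCA ⇒ CA·DB·DB·C·DB·C·CA·DB·C·CA·CA·DB·DB·C·CA·CA·DB·CA·DB·DB·C·CA·DB·DB·C·DB·C·CA·DB·C·CA·CA·DB·CA·DB·DB·C·DB·C·CA·DB·C·CA·CA·DB
    A ↦ DB
    B ↦ C
    C ↦ CA
    D ↦ DB

A->DB, B->C, C->CA, D->DB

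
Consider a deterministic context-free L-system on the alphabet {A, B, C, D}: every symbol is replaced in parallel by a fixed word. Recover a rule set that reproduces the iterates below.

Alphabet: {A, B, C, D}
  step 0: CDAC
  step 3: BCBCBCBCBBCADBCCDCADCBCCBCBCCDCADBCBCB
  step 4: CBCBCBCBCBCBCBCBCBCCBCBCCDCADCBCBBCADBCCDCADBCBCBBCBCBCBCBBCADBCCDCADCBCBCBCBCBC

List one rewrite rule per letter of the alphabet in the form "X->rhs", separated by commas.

  step 3 ⇒ step 4: BCBCBCBCBBCADBCCDCADCBCCBCBCCDCADBCBCB ⇒ CBC·B·CBC·B·CBC·B·CBC·B·CBC·CBC·B·CCD·CAD·CBC·B·B·CAD·B·CCD·CAD·B·CBC·B·B·CBC·B·CBC·B·B·CAD·B·CCD·CAD·CBC·B·CBC·B·CBC
    A ↦ CCD
    B ↦ CBC
    C ↦ B
    D ↦ CAD

A->CCD, B->CBC, C->B, D->CAD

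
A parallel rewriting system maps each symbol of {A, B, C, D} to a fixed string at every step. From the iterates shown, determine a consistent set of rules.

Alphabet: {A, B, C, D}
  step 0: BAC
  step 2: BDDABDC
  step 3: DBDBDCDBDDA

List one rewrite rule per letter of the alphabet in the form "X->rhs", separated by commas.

A->C, B->D, C->DA, D->BD

  step 2 ⇒ step 3: BDDABDC ⇒ D·BD·BD·C·D·BD·DA
    A ↦ C
    B ↦ D
    C ↦ DA
    D ↦ BD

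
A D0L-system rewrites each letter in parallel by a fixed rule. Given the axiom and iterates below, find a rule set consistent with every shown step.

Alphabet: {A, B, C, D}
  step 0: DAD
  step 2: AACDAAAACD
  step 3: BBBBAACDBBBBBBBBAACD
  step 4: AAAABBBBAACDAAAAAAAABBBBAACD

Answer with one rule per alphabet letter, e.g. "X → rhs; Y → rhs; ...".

A->BB, B->A, C->AA, D->CD

  step 3 ⇒ step 4: BBBBAACDBBBBBBBBAACD ⇒ A·A·A·A·BB·BB·AA·CD·A·A·A·A·A·A·A·A·BB·BB·AA·CD
    A ↦ BB
    B ↦ A
    C ↦ AA
    D ↦ CD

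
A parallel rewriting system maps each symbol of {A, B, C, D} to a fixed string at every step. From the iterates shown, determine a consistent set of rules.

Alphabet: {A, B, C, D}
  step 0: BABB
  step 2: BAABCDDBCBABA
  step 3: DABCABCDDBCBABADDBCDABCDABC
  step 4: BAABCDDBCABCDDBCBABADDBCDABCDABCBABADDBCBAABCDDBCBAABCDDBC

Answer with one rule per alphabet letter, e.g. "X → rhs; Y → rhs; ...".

A->ABC, B->D, C->DBC, D->BA

  step 3 ⇒ step 4: DABCABCDDBCBABADDBCDABCDABC ⇒ BA·ABC·D·DBC·ABC·D·DBC·BA·BA·D·DBC·D·ABC·D·ABC·BA·BA·D·DBC·BA·ABC·D·DBC·BA·ABC·D·DBC
    A ↦ ABC
    B ↦ D
    C ↦ DBC
    D ↦ BA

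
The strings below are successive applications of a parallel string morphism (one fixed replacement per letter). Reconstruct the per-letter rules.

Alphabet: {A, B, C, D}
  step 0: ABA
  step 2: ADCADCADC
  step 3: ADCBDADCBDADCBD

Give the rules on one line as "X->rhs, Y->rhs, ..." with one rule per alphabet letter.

  step 2 ⇒ step 3: ADCADCADC ⇒ AD·C·BD·AD·C·BD·AD·C·BD
    A ↦ AD
    C ↦ BD
    D ↦ C
    B ↦ AD  (constrained at step 0)

A->AD, B->AD, C->BD, D->C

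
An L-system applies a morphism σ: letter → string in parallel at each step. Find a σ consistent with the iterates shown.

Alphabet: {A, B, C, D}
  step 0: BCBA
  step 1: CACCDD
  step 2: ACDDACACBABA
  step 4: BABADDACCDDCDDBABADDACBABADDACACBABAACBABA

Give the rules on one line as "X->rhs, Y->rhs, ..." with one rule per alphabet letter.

  step 1 ⇒ step 2: CACCDD ⇒ AC·DD·AC·AC·BA·BA
    A ↦ DD
    C ↦ AC
    D ↦ BA
  step 0 ⇒ step 1: BCBA ⇒ C·AC·C·DD
    B ↦ C

A->DD, B->C, C->AC, D->BA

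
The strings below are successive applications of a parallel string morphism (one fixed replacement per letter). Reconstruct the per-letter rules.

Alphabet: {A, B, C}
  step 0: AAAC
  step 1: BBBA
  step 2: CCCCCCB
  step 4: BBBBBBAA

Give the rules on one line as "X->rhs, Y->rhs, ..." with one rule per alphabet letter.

A->B, B->CC, C->A

  step 1 ⇒ step 2: BBBA ⇒ CC·CC·CC·B
    A ↦ B
    B ↦ CC
  step 0 ⇒ step 1: AAAC ⇒ B·B·B·A
    C ↦ A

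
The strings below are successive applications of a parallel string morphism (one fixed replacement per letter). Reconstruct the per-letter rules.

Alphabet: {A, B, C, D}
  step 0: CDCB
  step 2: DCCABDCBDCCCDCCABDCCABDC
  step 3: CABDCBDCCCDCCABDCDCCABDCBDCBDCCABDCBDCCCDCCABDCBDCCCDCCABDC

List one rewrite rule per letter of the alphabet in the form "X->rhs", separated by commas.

  step 2 ⇒ step 3: DCCABDCBDCCCDCCABDCCABDC ⇒ CA·BDC·BDC·CC·DC·CA·BDC·DC·CA·BDC·BDC·BDC·CA·BDC·BDC·CC·DC·CA·BDC·BDC·CC·DC·CA·BDC
    A ↦ CC
    B ↦ DC
    C ↦ BDC
    D ↦ CA

A->CC, B->DC, C->BDC, D->CA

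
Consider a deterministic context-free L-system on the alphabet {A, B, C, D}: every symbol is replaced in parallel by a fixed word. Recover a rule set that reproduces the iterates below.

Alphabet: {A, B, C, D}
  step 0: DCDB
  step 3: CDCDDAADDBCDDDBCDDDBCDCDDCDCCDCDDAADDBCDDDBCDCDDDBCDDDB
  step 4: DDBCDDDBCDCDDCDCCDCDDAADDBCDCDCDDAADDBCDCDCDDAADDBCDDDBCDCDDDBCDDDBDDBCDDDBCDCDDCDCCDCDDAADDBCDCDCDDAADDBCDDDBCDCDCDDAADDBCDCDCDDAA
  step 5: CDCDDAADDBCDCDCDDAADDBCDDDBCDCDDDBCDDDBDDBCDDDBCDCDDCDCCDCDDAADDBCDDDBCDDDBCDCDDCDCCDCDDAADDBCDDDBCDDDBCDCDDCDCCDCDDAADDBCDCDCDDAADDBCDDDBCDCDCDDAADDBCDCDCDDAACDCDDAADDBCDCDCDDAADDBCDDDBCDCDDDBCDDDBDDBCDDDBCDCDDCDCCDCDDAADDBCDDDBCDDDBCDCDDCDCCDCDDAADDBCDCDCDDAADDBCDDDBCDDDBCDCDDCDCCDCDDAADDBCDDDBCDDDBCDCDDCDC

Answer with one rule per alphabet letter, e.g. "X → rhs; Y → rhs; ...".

  step 4 ⇒ step 5: DDBCDDDBCDCDDCDCCDCDDAADDBCDCDCDDAADDBCDCDCDDAADDBCDDDBCDCDDDBCDDDBDDBCDDDBCDCDDCDCCDCDDAADDBCDCDCDDAADDBCDDDBCDCDCDDAADDBCDCDCDDAA ⇒ CD·CD·DAA·DDB·CD·CD·CD·DAA·DDB·CD·DDB·CD·CD·DDB·CD·DDB·DDB·CD·DDB·CD·CD·DC·DC·CD·CD·DAA·DDB·CD·DDB·CD·DDB·CD·CD·DC·DC·CD·CD·DAA·DDB·CD·DDB·CD·DDB·CD·CD·DC·DC·CD·CD·DAA·DDB·CD·CD·CD·DAA·DDB·CD·DDB·CD·CD·CD·DAA·DDB·CD·CD·CD·DAA·CD·CD·DAA·DDB·CD·CD·CD·DAA·DDB·CD·DDB·CD·CD·DDB·CD·DDB·DDB·CD·DDB·CD·CD·DC·DC·CD·CD·DAA·DDB·CD·DDB·CD·DDB·CD·CD·DC·DC·CD·CD·DAA·DDB·CD·CD·CD·DAA·DDB·CD·DDB·CD·DDB·CD·CD·DC·DC·CD·CD·DAA·DDB·CD·DDB·CD·DDB·CD·CD·DC·DC
    A ↦ DC
    B ↦ DAA
    C ↦ DDB
    D ↦ CD

A->DC, B->DAA, C->DDB, D->CD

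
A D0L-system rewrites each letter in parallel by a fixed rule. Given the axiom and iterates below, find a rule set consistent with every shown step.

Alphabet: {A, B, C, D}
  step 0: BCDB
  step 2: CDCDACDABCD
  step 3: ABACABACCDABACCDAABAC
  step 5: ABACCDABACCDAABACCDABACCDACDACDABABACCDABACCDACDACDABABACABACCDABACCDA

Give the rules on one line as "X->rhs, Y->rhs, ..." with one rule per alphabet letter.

  step 2 ⇒ step 3: CDCDACDABCD ⇒ AB·AC·AB·AC·CD·AB·AC·CD·A·AB·AC
    A ↦ CD
    B ↦ A
    C ↦ AB
    D ↦ AC

A->CD, B->A, C->AB, D->AC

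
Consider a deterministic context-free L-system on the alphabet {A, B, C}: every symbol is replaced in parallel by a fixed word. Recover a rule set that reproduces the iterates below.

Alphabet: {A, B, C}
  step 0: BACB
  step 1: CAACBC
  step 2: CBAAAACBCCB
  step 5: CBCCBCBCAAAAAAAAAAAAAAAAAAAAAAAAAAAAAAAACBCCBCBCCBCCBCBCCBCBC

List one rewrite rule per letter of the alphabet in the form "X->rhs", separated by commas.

  step 1 ⇒ step 2: CAACBC ⇒ CB·AA·AA·CB·C·CB
    A ↦ AA
    B ↦ C
    C ↦ CB

A->AA, B->C, C->CB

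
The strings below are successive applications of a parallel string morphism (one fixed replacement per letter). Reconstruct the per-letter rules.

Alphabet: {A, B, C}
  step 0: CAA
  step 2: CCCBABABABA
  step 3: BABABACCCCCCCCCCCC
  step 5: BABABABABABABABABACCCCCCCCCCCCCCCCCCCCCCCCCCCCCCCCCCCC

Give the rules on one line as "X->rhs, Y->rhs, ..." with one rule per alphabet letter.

  step 2 ⇒ step 3: CCCBABABABA ⇒ BA·BA·BA·C·CC·C·CC·C·CC·C·CC
    A ↦ CC
    B ↦ C
    C ↦ BA

A->CC, B->C, C->BA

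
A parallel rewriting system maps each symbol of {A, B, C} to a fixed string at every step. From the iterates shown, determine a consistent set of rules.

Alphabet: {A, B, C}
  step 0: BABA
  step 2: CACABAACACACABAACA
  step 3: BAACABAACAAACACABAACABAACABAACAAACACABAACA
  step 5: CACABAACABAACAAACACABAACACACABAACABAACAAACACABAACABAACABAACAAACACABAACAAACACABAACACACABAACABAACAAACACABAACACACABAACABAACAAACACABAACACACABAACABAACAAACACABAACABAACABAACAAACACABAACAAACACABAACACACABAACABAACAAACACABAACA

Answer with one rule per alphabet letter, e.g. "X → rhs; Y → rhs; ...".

  step 2 ⇒ step 3: CACABAACACACABAACA ⇒ BAA·CA·BAA·CA·AA·CA·CA·BAA·CA·BAA·CA·BAA·CA·AA·CA·CA·BAA·CA
    A ↦ CA
    B ↦ AA
    C ↦ BAA

A->CA, B->AA, C->BAA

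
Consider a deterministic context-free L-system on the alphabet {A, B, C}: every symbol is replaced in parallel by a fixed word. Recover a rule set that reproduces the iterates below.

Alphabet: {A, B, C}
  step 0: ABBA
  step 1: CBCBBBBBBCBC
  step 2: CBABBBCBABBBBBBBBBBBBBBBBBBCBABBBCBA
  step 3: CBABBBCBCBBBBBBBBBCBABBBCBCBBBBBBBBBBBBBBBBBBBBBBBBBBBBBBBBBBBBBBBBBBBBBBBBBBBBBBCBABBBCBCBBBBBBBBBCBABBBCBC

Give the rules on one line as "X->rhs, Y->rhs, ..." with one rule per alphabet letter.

A->CBC, B->BBB, C->CBA

  step 2 ⇒ step 3: CBABBBCBABBBBBBBBBBBBBBBBBBCBABBBCBA ⇒ CBA·BBB·CBC·BBB·BBB·BBB·CBA·BBB·CBC·BBB·BBB·BBB·BBB·BBB·BBB·BBB·BBB·BBB·BBB·BBB·BBB·BBB·BBB·BBB·BBB·BBB·BBB·CBA·BBB·CBC·BBB·BBB·BBB·CBA·BBB·CBC
    A ↦ CBC
    B ↦ BBB
    C ↦ CBA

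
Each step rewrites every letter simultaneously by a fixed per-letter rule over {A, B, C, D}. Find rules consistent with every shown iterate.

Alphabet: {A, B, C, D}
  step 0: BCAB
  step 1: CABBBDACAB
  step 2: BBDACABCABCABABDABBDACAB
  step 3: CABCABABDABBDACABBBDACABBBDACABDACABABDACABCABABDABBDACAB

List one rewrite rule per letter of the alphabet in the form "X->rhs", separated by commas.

A->DA, B->CAB, C->BB, D->AB

  step 2 ⇒ step 3: BBDACABCABCABABDABBDACAB ⇒ CAB·CAB·AB·DA·BB·DA·CAB·BB·DA·CAB·BB·DA·CAB·DA·CAB·AB·DA·CAB·CAB·AB·DA·BB·DA·CAB
    A ↦ DA
    B ↦ CAB
    C ↦ BB
    D ↦ AB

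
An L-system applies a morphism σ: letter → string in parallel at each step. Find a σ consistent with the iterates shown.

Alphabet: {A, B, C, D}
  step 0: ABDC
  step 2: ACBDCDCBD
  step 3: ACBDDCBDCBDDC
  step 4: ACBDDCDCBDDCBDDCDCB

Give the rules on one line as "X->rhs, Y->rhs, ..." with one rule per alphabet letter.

  step 3 ⇒ step 4: ACBDDCBDCBDDC ⇒ AC·B·D·DC·DC·B·D·DC·B·D·DC·DC·B
    A ↦ AC
    B ↦ D
    C ↦ B
    D ↦ DC

A->AC, B->D, C->B, D->DC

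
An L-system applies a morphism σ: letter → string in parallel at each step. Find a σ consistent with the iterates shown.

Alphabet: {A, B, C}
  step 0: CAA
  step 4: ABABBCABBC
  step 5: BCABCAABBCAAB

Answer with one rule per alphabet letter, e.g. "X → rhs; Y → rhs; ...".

A->BC, B->A, C->B

  step 4 ⇒ step 5: ABABBCABBC ⇒ BC·A·BC·A·A·B·BC·A·A·B
    A ↦ BC
    B ↦ A
    C ↦ B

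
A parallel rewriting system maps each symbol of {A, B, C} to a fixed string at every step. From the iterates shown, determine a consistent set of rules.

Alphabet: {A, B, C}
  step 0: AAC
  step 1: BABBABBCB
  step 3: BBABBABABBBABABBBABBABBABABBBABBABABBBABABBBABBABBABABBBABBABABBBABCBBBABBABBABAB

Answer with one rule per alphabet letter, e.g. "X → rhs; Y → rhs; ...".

A->BAB, B->BBA, C->BCB

  step 0 ⇒ step 1: AAC ⇒ BAB·BAB·BCB
    A ↦ BAB
    C ↦ BCB
    B ↦ BBA  (constrained at step 1)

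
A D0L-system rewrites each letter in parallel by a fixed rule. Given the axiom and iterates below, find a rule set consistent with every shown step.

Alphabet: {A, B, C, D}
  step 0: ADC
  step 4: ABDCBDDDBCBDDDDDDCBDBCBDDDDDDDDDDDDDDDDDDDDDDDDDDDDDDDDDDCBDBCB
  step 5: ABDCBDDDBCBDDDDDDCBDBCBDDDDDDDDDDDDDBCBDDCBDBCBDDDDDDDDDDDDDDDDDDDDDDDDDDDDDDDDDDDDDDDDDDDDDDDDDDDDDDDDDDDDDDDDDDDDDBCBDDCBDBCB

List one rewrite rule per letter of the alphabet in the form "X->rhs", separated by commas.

A->ABD, B->CB, C->DB, D->DD

  step 4 ⇒ step 5: ABDCBDDDBCBDDDDDDCBDBCBDDDDDDDDDDDDDDDDDDDDDDDDDDDDDDDDDDCBDBCB ⇒ ABD·CB·DD·DB·CB·DD·DD·DD·CB·DB·CB·DD·DD·DD·DD·DD·DD·DB·CB·DD·CB·DB·CB·DD·DD·DD·DD·DD·DD·DD·DD·DD·DD·DD·DD·DD·DD·DD·DD·DD·DD·DD·DD·DD·DD·DD·DD·DD·DD·DD·DD·DD·DD·DD·DD·DD·DD·DB·CB·DD·CB·DB·CB
    A ↦ ABD
    B ↦ CB
    C ↦ DB
    D ↦ DD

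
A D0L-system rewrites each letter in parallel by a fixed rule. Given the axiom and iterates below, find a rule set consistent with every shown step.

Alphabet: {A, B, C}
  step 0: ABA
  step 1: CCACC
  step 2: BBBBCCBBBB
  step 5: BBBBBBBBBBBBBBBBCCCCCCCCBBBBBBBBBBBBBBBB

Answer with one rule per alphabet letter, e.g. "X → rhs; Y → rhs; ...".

  step 1 ⇒ step 2: CCACC ⇒ BB·BB·CC·BB·BB
    A ↦ CC
    C ↦ BB
  step 0 ⇒ step 1: ABA ⇒ CC·A·CC
    B ↦ A

A->CC, B->A, C->BB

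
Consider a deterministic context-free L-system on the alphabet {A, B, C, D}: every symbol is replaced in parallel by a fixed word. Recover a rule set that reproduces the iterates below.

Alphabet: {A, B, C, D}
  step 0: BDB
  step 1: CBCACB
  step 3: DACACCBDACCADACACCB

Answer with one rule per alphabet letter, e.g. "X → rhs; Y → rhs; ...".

A->D, B->CB, C->AC, D->CA

  step 0 ⇒ step 1: BDB ⇒ CB·CA·CB
    B ↦ CB
    D ↦ CA
    A ↦ D  (constrained at step 1)
    C ↦ AC  (constrained at step 1)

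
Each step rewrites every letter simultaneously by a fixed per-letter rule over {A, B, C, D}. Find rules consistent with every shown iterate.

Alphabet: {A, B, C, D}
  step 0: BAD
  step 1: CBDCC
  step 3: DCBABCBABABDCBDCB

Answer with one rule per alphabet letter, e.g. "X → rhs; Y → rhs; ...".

  step 0 ⇒ step 1: BAD ⇒ CB·D·CC
    A ↦ D
    B ↦ CB
    D ↦ CC
    C ↦ AB  (constrained at step 1)

A->D, B->CB, C->AB, D->CC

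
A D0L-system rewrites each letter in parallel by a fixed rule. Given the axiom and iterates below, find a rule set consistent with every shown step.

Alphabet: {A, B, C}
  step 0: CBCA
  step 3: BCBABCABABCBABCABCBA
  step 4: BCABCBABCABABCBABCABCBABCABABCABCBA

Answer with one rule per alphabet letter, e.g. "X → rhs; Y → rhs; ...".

  step 3 ⇒ step 4: BCBABCABABCBABCABCBA ⇒ BC·A·BC·BA·BC·A·BA·BC·BA·BC·A·BC·BA·BC·A·BA·BC·A·BC·BA
    A ↦ BA
    B ↦ BC
    C ↦ A

A->BA, B->BC, C->A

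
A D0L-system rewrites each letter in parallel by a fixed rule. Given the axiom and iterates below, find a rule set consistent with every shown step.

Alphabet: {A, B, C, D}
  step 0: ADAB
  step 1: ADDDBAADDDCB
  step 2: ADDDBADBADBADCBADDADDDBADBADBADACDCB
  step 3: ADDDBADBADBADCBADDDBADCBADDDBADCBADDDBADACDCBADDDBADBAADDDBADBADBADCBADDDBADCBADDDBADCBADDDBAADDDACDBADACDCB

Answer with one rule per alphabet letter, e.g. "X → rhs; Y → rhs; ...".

A->ADD, B->DCB, C->DAC, D->DBA

  step 2 ⇒ step 3: ADDDBADBADBADCBADDADDDBADBADBADACDCB ⇒ ADD·DBA·DBA·DBA·DCB·ADD·DBA·DCB·ADD·DBA·DCB·ADD·DBA·DAC·DCB·ADD·DBA·DBA·ADD·DBA·DBA·DBA·DCB·ADD·DBA·DCB·ADD·DBA·DCB·ADD·DBA·ADD·DAC·DBA·DAC·DCB
    A ↦ ADD
    B ↦ DCB
    C ↦ DAC
    D ↦ DBA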